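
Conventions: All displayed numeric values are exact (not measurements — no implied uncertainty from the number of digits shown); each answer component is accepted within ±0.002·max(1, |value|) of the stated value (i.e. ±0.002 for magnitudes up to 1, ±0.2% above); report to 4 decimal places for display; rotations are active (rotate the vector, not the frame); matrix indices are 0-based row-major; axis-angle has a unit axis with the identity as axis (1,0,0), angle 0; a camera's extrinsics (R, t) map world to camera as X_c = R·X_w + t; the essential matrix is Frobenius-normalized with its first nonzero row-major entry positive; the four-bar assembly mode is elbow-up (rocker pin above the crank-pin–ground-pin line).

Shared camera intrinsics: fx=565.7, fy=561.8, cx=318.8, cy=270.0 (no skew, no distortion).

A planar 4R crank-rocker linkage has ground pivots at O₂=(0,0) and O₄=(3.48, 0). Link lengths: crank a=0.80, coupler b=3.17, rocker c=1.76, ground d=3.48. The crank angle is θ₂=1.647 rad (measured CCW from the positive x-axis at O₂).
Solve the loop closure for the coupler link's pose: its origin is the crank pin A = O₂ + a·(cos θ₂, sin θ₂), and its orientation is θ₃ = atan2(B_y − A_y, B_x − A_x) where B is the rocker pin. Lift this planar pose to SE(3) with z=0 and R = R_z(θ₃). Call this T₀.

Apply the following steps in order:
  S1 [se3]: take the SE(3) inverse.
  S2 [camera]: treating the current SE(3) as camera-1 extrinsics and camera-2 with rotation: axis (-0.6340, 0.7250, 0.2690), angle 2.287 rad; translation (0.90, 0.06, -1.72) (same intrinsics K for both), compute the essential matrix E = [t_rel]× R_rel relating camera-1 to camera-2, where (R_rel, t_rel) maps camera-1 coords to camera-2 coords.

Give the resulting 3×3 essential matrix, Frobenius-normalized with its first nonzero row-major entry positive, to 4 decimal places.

matrix = [0.4186 -0.2616 -0.5038; -0.2252 -0.6434 0.1573; -0.0029 -0.1140 -0.0133]

source (fourbar_fk): coupler pose = R=[0.9598 -0.2808 0.0000; 0.2808 0.9598 0.0000; 0.0000 0.0000 1.0000], t=(-0.0609, 0.7977, 0.0000)
after S1 (invert_se3): R=[0.9598 0.2808 0.0000; -0.2808 0.9598 0.0000; 0.0000 0.0000 1.0000], t=(-0.1656, -0.7827, 0.0000)
after S2 (essential): [0.4186 -0.2616 -0.5038; -0.2252 -0.6434 0.1573; -0.0029 -0.1140 -0.0133]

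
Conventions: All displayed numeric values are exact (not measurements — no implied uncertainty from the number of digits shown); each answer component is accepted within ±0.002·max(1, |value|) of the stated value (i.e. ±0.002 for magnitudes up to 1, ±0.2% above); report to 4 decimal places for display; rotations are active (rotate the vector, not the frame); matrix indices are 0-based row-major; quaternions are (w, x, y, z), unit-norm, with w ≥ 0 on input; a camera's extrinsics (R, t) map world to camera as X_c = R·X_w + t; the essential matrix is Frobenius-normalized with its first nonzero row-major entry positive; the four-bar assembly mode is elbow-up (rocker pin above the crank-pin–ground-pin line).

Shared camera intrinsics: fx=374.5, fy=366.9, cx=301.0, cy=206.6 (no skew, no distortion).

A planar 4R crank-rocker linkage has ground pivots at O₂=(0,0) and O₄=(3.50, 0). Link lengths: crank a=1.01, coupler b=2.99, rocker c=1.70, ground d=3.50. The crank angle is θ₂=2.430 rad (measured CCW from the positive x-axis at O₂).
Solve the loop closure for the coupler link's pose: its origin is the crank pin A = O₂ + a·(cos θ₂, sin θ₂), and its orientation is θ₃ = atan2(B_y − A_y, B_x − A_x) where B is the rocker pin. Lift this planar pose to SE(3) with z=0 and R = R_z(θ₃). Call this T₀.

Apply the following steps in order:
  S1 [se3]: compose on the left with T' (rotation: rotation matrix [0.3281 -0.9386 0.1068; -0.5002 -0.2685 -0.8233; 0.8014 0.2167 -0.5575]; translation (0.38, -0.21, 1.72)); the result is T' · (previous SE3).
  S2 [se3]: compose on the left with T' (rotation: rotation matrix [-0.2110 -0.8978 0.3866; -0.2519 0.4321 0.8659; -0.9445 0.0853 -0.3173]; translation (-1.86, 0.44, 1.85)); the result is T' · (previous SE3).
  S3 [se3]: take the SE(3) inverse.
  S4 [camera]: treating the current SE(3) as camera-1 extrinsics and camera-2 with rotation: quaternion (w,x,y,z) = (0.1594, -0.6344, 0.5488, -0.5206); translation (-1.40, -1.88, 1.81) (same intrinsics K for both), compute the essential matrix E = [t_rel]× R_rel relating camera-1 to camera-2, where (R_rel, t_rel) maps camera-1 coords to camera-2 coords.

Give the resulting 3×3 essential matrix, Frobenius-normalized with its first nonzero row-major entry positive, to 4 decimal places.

source (fourbar_fk): coupler pose = R=[0.9897 -0.1435 0.0000; 0.1435 0.9897 0.0000; 0.0000 0.0000 1.0000], t=(-0.7649, 0.6596, 0.0000)
after S1 (compose_se3): R=[0.1900 -0.9759 0.1068; -0.5335 -0.1940 -0.8233; 0.8242 0.0995 -0.5575], t=(-0.4900, -0.0045, 1.2500)
after S2 (compose_se3): R=[0.7575 0.4185 0.5010; 0.4353 0.2482 -0.8654; -0.4865 0.8736 0.0058], t=(-1.2693, 1.6439, 1.9158)
after S3 (invert_se3): R=[0.7575 0.4353 -0.4865; 0.4185 0.2482 0.8736; 0.5010 -0.8654 0.0058], t=(1.1780, -1.5505, 2.0474)
after S4 (essential): [0.3119 -0.0156 0.6162; -0.2327 0.1947 -0.0335; 0.3820 -0.4592 -0.2699]

matrix = [0.3119 -0.0156 0.6162; -0.2327 0.1947 -0.0335; 0.3820 -0.4592 -0.2699]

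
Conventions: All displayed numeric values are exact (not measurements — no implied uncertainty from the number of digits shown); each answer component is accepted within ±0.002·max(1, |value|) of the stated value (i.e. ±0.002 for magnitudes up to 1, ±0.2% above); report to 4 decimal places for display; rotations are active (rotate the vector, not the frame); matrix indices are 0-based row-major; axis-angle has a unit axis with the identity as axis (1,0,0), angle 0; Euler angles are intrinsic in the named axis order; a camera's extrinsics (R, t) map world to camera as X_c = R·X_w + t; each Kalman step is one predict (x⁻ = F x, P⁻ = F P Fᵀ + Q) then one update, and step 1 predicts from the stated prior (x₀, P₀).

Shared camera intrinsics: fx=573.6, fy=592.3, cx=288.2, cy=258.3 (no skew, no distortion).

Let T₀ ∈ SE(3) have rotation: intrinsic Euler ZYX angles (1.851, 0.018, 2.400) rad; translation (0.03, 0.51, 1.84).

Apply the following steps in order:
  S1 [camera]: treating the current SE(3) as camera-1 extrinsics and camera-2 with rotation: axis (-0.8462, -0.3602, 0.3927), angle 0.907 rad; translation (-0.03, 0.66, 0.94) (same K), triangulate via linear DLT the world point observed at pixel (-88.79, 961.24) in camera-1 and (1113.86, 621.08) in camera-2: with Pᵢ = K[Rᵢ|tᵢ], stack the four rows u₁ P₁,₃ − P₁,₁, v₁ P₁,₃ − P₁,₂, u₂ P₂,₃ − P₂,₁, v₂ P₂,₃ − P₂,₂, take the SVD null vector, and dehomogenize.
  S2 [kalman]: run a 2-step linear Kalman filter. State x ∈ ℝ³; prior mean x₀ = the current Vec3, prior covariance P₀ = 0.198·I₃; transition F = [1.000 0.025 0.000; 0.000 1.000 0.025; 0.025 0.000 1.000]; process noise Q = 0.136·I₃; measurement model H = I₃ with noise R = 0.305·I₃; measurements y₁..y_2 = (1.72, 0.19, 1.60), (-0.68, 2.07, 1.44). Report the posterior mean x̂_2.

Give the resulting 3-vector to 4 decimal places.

result = (0.5832, 0.9376, 1.0598)

after S1 (triangulate): (1.8507, -0.5491, -0.4440)
after S2 (kf_track): (0.5832, 0.9376, 1.0598)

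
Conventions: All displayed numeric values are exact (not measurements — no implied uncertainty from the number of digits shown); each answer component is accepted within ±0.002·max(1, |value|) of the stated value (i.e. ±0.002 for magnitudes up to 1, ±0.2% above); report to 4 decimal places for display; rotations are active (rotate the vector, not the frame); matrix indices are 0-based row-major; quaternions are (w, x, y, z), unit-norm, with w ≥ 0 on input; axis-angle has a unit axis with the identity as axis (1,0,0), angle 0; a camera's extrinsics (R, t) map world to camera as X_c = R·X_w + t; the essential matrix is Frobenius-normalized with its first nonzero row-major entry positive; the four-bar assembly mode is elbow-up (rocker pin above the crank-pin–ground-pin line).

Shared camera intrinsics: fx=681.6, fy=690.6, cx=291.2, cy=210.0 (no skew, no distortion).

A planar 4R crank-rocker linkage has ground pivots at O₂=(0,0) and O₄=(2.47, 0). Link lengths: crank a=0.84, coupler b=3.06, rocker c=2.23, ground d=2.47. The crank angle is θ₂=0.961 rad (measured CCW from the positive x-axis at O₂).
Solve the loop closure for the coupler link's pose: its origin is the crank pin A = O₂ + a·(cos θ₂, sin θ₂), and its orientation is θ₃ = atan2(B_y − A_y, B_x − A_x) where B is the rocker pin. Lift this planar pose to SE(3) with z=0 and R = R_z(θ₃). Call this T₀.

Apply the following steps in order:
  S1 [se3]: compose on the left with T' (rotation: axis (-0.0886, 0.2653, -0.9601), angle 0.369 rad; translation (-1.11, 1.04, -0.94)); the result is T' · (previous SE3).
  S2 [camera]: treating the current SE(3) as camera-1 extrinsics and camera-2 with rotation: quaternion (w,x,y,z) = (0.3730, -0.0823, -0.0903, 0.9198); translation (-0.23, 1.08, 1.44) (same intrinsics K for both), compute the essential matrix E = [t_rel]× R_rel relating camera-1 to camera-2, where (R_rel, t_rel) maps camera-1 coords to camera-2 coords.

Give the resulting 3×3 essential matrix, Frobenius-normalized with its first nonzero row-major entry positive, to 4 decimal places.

matrix = [0.4077 -0.2434 -0.5141; 0.3557 0.3978 0.1778; -0.3497 -0.2637 -0.0440]

source (fourbar_fk): coupler pose = R=[0.8855 -0.4646 0.0000; 0.4646 0.8855 0.0000; 0.0000 0.0000 1.0000], t=(0.4811, 0.6886, 0.0000)
after S1 (compose_se3): R=[0.9865 -0.1283 0.1014; 0.1275 0.9917 0.0148; -0.1025 -0.0017 0.9947], t=(-0.4237, 1.5182, -1.0171)
after S2 (essential): [0.4077 -0.2434 -0.5141; 0.3557 0.3978 0.1778; -0.3497 -0.2637 -0.0440]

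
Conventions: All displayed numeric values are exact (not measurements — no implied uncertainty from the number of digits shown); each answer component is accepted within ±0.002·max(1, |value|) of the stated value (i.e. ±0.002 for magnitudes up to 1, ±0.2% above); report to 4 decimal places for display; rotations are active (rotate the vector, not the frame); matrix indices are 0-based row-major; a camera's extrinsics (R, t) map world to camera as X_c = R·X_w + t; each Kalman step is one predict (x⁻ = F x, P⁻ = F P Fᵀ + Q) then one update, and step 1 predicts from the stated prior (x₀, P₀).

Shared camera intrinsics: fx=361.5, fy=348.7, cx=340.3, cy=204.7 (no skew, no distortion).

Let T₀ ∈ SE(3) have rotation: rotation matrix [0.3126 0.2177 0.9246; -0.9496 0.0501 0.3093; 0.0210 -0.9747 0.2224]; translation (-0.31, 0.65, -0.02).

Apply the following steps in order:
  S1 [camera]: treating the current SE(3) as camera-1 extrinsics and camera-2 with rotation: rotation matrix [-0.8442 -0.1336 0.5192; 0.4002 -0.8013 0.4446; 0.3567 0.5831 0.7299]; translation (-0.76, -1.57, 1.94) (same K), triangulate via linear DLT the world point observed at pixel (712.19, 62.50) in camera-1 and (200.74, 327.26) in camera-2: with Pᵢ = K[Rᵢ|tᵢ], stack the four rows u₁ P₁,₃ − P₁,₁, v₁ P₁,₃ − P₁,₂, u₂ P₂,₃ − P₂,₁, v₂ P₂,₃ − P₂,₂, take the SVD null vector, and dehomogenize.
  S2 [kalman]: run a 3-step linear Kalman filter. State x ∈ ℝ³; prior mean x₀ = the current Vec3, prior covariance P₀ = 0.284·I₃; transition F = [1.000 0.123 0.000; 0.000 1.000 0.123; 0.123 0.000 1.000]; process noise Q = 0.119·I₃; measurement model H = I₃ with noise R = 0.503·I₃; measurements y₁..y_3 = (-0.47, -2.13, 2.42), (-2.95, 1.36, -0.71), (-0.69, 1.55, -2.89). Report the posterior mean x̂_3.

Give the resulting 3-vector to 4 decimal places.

result = (-0.8797, 0.3428, -0.5038)

after S1 (triangulate): (1.9920, -1.3343, 1.9232)
after S2 (kf_track): (-0.8797, 0.3428, -0.5038)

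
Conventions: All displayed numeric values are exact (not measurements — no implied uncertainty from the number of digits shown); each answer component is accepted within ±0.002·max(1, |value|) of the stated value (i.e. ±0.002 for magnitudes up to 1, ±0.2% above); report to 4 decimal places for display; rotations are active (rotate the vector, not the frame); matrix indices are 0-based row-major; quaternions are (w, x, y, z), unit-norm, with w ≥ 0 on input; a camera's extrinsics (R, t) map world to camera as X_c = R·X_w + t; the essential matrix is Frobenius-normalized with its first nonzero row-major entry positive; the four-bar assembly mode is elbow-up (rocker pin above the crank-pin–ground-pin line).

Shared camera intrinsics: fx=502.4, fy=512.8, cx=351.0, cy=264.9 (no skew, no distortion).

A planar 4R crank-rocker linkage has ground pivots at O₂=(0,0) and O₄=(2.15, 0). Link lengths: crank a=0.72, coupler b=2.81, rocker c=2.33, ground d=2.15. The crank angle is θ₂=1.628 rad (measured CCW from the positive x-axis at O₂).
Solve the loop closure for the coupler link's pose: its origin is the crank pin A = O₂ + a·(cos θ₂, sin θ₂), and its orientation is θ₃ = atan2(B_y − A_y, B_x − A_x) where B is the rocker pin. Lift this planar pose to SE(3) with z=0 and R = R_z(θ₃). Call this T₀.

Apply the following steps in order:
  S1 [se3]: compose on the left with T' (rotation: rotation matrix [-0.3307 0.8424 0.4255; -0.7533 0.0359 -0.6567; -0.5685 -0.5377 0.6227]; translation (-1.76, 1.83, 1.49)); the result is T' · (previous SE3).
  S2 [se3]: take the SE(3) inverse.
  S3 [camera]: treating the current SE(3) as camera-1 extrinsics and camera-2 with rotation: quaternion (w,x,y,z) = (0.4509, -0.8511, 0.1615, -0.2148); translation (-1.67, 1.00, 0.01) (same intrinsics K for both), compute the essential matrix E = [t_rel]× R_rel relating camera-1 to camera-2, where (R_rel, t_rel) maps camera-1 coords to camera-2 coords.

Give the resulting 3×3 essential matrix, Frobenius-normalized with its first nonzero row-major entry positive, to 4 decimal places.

source (fourbar_fk): coupler pose = R=[0.8200 -0.5724 0.0000; 0.5724 0.8200 0.0000; 0.0000 0.0000 1.0000], t=(-0.0412, 0.7188, 0.0000)
after S1 (compose_se3): R=[0.2110 0.8800 0.4255; -0.5971 0.4607 -0.6567; -0.7739 -0.1155 0.6227], t=(-1.1409, 1.8868, 1.1269)
after S2 (invert_se3): R=[0.2110 -0.5971 -0.7739; 0.8800 0.4607 -0.1155; 0.4255 -0.6567 0.6227], t=(2.2395, 0.2650, 1.0228)
after S3 (essential): [0.0928 -0.3918 0.3706; 0.4984 -0.3754 -0.2051; 0.1852 0.1605 -0.4573]

matrix = [0.0928 -0.3918 0.3706; 0.4984 -0.3754 -0.2051; 0.1852 0.1605 -0.4573]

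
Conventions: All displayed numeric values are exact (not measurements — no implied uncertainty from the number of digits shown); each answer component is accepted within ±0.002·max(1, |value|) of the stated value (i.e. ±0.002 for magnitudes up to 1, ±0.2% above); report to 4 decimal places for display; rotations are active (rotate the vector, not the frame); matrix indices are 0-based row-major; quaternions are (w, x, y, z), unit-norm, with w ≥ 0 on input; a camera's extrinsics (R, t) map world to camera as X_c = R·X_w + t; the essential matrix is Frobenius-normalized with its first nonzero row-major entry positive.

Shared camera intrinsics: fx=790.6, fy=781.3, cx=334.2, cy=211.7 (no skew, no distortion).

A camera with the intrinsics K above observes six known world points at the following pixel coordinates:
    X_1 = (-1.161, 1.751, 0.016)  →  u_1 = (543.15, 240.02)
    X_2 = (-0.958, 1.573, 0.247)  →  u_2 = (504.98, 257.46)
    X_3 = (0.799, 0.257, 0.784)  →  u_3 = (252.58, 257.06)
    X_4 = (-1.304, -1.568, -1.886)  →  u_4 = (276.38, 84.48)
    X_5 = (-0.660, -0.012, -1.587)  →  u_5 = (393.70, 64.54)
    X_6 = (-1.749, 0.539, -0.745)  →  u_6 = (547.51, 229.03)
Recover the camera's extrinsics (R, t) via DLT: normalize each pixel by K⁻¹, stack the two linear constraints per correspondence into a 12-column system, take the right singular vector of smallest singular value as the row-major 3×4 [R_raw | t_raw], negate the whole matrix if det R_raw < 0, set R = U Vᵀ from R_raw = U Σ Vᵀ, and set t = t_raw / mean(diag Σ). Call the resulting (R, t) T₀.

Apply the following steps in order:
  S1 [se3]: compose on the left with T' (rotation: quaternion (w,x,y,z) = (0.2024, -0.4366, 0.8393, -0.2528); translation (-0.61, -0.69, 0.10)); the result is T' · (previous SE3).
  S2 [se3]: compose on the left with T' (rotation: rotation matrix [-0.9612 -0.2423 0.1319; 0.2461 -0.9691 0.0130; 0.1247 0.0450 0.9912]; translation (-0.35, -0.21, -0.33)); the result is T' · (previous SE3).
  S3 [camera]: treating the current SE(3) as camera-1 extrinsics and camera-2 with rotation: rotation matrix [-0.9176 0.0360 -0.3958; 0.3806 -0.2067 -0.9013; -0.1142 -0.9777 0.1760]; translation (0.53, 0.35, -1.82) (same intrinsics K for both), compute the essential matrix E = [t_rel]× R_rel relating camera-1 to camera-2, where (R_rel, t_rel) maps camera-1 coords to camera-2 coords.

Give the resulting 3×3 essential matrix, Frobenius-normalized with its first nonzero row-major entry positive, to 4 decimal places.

source (pnp_recover): camera pose = R=[-0.6791 0.7204 -0.1408; -0.4300 -0.2350 0.8717; 0.5949 0.6525 0.4694], t=(-0.2800, 0.1400, 6.2310)
after S1 (compose_se3): R=[0.9692 0.1273 -0.2110; 0.2088 -0.8787 0.4293; -0.1308 -0.4601 -0.8782], t=(2.9447, -1.9304, -4.8748)
after S2 (compose_se3): R=[-0.9994 0.0299 -0.0170; 0.0344 0.8769 -0.4794; 0.0006 -0.4797 -0.8774], t=(-3.3557, 2.3221, -4.8815)
after S3 (essential): [0.1232 -0.3848 -0.1244; 0.1923 0.5850 -0.0932; -0.5202 0.0861 0.3942]

matrix = [0.1232 -0.3848 -0.1244; 0.1923 0.5850 -0.0932; -0.5202 0.0861 0.3942]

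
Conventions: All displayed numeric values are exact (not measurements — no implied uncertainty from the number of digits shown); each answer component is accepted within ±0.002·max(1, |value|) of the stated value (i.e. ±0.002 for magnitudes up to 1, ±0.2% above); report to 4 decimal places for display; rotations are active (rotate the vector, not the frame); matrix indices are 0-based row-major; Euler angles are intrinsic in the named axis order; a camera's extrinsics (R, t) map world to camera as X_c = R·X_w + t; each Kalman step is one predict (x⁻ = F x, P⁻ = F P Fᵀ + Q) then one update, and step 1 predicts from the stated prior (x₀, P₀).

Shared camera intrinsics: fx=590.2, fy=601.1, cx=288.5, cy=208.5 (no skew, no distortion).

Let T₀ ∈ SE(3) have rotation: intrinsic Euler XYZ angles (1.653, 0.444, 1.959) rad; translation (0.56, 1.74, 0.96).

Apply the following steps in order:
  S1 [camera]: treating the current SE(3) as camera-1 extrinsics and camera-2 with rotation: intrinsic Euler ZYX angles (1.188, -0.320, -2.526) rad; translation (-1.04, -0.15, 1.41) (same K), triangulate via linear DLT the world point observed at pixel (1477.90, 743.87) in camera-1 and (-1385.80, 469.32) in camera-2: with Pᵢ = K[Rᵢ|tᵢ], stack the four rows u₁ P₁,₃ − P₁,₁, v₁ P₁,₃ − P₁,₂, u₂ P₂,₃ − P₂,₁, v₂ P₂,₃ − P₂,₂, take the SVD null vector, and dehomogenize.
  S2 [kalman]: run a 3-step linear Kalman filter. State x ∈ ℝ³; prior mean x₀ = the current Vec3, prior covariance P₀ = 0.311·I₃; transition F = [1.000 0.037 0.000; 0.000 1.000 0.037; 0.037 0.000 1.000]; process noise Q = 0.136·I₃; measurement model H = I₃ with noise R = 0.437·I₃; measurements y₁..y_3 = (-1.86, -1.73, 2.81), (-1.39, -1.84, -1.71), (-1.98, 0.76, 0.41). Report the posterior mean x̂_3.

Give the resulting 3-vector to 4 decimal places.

after S1 (triangulate): (-0.2573, -1.3892, 1.3846)
after S2 (kf_track): (-1.6011, -0.6111, 0.3645)

result = (-1.6011, -0.6111, 0.3645)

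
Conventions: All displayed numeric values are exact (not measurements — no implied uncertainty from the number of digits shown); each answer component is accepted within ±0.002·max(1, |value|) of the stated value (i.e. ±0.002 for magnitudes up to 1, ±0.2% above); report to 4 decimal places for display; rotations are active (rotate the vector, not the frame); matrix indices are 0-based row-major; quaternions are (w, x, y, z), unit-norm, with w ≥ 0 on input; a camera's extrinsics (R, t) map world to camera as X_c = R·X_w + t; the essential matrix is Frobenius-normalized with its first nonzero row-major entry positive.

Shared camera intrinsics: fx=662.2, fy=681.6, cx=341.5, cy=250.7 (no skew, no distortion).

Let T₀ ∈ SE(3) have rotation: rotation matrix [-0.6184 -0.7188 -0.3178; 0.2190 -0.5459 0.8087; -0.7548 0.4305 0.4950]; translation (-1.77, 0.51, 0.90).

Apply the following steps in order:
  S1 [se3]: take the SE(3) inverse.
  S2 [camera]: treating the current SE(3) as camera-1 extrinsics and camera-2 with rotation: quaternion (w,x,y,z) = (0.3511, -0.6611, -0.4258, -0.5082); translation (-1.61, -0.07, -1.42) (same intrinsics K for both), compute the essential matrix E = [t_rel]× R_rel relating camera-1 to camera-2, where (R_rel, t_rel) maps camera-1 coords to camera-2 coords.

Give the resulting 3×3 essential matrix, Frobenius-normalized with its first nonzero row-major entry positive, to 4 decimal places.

matrix = [0.6166 -0.2779 -0.0266; -0.0170 -0.1296 0.6941; -0.1874 0.0774 0.0437]

after S1 (invert_se3): R=[-0.6184 0.2190 -0.7548; -0.7188 -0.5459 0.4305; -0.3178 0.8087 0.4950], t=(-0.5269, -1.3813, -1.4204)
after S2 (essential): [0.6166 -0.2779 -0.0266; -0.0170 -0.1296 0.6941; -0.1874 0.0774 0.0437]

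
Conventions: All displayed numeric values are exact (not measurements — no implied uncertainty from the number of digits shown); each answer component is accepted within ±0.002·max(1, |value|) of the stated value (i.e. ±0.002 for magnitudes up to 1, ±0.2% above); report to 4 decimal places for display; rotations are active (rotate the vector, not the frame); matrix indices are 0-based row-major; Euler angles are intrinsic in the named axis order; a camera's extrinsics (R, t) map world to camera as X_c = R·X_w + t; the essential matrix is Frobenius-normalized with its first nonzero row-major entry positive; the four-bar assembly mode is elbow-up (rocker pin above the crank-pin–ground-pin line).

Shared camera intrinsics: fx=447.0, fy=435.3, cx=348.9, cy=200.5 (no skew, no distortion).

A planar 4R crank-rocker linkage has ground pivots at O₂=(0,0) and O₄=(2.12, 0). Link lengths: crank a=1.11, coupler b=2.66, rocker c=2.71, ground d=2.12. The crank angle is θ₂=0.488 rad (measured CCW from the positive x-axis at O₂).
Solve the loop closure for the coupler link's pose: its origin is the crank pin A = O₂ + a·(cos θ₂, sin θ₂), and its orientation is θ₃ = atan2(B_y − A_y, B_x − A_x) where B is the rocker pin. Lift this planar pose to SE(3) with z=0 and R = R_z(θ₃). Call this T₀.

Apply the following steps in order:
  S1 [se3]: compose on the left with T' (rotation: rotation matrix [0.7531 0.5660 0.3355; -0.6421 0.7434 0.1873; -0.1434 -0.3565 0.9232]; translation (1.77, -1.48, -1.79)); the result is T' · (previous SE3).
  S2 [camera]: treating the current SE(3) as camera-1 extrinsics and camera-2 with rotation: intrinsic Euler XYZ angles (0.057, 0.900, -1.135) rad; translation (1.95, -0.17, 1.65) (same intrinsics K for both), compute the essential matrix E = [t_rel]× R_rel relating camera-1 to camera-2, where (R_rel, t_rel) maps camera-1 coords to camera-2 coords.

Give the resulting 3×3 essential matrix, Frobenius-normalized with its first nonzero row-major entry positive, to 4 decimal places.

source (fourbar_fk): coupler pose = R=[0.5850 -0.8110 0.0000; 0.8110 0.5850 0.0000; 0.0000 0.0000 1.0000], t=(0.9804, 0.5204, 0.0000)
after S1 (compose_se3): R=[0.8996 -0.2797 0.3355; 0.2273 0.9556 0.1873; -0.3730 -0.0922 0.9232], t=(2.8029, -1.7227, -2.1161)
after S2 (essential): [0.2842 -0.3484 0.2835; 0.0678 0.4968 -0.2050; -0.5926 -0.2298 -0.1416]

matrix = [0.2842 -0.3484 0.2835; 0.0678 0.4968 -0.2050; -0.5926 -0.2298 -0.1416]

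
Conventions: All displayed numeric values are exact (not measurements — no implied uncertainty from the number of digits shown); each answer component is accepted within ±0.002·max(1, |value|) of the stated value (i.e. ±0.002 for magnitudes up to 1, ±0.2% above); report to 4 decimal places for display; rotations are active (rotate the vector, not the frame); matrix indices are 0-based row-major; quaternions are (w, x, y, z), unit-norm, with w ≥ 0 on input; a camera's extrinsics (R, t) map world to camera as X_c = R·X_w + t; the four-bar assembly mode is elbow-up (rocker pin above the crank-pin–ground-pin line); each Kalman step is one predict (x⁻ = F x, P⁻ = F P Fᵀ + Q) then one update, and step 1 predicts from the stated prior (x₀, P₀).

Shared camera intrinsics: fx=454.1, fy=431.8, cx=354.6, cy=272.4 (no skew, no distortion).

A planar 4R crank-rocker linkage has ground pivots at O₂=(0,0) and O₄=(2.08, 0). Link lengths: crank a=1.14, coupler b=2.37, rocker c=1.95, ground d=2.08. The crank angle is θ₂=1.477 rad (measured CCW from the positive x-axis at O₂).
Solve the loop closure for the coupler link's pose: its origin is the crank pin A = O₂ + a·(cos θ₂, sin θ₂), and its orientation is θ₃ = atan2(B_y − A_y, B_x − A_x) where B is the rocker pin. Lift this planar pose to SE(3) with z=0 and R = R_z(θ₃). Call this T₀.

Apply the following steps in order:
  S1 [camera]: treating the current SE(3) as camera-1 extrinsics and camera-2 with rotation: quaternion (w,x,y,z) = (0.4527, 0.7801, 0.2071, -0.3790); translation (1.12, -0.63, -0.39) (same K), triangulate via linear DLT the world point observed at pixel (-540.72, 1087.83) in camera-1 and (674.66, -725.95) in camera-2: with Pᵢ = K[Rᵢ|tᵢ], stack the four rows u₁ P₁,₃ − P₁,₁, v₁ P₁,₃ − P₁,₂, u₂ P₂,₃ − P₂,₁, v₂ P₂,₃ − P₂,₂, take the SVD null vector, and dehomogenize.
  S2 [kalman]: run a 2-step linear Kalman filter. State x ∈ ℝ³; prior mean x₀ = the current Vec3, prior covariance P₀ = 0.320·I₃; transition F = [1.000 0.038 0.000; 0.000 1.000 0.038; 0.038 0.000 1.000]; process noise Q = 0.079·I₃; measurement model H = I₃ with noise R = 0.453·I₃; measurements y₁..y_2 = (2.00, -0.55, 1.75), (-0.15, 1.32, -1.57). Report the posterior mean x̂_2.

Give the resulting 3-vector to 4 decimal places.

result = (0.1220, 0.5001, 0.0797)

source (fourbar_fk): coupler pose = R=[0.9416 -0.3366 0.0000; 0.3366 0.9416 0.0000; 0.0000 0.0000 1.0000], t=(0.1068, 1.1350, 0.0000)
after S1 (triangulate): (-1.1796, 0.3613, 0.5709)
after S2 (kf_track): (0.1220, 0.5001, 0.0797)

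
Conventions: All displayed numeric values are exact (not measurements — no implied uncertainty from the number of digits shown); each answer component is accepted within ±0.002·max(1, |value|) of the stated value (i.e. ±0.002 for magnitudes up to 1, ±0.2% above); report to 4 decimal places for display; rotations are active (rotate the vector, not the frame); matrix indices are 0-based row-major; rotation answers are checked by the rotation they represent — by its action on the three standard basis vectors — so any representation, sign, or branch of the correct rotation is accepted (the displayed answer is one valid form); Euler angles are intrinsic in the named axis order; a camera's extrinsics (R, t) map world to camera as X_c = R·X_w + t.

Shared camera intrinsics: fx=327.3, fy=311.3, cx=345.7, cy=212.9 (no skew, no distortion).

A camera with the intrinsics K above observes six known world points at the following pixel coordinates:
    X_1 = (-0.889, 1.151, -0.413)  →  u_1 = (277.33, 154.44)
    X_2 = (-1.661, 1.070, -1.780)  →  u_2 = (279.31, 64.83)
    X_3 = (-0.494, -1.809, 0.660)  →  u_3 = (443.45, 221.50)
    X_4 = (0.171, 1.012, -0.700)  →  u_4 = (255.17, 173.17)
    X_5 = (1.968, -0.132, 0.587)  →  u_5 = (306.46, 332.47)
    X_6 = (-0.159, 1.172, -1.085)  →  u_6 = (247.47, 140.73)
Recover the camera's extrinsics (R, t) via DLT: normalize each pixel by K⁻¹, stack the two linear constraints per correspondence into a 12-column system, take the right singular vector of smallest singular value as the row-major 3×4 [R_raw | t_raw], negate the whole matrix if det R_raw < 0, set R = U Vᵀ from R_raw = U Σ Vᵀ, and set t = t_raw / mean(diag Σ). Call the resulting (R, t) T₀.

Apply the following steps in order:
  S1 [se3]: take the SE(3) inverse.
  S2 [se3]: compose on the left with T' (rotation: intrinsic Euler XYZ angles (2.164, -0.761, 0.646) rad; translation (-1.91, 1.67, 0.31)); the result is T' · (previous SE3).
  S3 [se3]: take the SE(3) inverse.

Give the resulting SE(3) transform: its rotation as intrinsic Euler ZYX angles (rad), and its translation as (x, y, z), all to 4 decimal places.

source (pnp_recover): camera pose = R=[-0.2162 -0.9708 0.1036; 0.6494 -0.0637 0.7578; -0.7291 0.2311 0.6442], t=(-0.2600, -0.1400, 5.2313)
after S1 (invert_se3): R=[-0.2162 0.6494 -0.7291; -0.9708 -0.0637 0.2311; 0.1036 0.7578 0.6442], t=(3.8488, -1.4705, -3.2370)
after S2 (compose_se3): R=[0.2267 -0.1193 -0.9666; 0.2084 -0.9635 0.1678; -0.9514 -0.2395 -0.1936], t=(3.1889, 0.7112, 1.0418)
after S3 (invert_se3): R=[0.2267 0.2084 -0.9514; -0.1193 -0.9635 -0.2395; -0.9666 0.1678 -0.1936], t=(0.1200, 1.3154, 3.1648)

rotation (euler_zyx) = (-0.4845, 1.3117, 2.4273), translation = (0.1200, 1.3154, 3.1648)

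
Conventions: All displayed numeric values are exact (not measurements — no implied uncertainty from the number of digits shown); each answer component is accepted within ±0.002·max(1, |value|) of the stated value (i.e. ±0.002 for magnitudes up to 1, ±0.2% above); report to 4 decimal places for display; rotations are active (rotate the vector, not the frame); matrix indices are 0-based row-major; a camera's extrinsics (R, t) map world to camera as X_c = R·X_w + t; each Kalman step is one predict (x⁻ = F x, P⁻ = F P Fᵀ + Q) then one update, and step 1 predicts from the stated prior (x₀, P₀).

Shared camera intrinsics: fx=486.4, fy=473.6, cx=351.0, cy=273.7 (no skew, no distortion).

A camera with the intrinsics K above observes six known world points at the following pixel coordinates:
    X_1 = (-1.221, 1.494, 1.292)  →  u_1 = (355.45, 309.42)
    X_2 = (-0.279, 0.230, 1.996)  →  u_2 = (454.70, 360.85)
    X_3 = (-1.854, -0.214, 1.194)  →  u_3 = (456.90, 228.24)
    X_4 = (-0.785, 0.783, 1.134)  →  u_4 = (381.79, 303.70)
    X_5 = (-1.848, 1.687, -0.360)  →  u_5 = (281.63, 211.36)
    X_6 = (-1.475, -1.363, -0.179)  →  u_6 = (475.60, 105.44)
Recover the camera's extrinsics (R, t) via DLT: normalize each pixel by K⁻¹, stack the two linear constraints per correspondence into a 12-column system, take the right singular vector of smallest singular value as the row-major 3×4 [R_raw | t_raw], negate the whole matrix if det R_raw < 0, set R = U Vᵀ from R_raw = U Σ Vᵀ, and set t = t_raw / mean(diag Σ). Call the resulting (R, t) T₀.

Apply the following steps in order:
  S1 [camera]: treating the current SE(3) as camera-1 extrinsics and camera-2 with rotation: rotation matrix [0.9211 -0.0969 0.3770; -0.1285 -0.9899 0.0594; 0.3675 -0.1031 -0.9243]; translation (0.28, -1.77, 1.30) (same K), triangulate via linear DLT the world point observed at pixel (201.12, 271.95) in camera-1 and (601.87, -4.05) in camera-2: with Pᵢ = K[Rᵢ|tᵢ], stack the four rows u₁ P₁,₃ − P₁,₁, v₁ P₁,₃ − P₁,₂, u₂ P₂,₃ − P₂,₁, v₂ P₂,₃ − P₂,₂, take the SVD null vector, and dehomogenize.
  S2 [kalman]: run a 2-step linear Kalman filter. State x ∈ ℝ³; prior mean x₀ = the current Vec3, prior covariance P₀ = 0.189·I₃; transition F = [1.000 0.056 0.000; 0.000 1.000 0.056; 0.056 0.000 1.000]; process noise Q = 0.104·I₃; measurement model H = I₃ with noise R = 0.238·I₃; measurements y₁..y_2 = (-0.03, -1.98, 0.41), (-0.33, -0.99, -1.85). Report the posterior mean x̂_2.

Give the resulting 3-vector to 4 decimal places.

source (pnp_recover): camera pose = R=[-0.2258 -0.7383 0.6355; 0.6050 0.4050 0.6856; -0.7636 0.5393 0.3552], t=(0.0701, -0.2299, 4.7314)
after S1 (triangulate): (1.8387, -0.2863, -1.1329)
after S2 (kf_track): (0.1884, -1.1564, -1.0391)

result = (0.1884, -1.1564, -1.0391)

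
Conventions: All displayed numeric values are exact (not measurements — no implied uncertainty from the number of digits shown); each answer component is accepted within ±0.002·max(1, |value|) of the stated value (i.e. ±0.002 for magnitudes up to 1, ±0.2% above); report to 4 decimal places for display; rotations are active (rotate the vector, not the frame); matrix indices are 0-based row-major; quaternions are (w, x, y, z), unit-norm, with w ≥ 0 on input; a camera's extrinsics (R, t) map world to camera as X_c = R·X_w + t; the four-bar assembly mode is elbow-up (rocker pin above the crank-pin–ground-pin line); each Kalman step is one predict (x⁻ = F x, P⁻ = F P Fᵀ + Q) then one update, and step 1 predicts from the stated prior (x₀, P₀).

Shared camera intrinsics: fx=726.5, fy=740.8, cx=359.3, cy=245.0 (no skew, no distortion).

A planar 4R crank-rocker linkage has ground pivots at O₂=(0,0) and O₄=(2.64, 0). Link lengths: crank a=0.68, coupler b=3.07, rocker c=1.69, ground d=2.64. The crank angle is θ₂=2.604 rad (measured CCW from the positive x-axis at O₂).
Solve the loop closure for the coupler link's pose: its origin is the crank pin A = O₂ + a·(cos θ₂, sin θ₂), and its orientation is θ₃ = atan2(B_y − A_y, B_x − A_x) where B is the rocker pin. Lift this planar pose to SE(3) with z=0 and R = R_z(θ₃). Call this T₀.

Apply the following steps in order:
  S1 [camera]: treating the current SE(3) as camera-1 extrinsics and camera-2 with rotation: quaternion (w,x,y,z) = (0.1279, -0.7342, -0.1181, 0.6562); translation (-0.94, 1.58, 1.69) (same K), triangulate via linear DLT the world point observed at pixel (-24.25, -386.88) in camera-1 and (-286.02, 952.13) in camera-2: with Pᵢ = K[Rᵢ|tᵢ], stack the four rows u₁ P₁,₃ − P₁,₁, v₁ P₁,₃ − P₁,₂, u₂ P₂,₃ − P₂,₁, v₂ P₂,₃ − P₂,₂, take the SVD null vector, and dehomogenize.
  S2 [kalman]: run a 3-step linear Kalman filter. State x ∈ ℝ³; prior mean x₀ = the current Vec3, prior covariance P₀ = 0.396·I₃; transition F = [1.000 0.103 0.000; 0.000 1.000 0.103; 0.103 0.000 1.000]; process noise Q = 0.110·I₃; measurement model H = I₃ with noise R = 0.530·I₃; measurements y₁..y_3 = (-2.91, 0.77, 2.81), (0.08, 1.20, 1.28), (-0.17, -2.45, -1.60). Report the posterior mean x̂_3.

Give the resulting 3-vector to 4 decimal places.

source (fourbar_fk): coupler pose = R=[0.9082 -0.4184 0.0000; 0.4184 0.9082 0.0000; 0.0000 0.0000 1.0000], t=(-0.5841, 0.3482, 0.0000)
after S1 (triangulate): (-0.7914, -1.3394, 1.4062)
after S2 (kf_track): (-0.8342, -0.5793, 0.3079)

result = (-0.8342, -0.5793, 0.3079)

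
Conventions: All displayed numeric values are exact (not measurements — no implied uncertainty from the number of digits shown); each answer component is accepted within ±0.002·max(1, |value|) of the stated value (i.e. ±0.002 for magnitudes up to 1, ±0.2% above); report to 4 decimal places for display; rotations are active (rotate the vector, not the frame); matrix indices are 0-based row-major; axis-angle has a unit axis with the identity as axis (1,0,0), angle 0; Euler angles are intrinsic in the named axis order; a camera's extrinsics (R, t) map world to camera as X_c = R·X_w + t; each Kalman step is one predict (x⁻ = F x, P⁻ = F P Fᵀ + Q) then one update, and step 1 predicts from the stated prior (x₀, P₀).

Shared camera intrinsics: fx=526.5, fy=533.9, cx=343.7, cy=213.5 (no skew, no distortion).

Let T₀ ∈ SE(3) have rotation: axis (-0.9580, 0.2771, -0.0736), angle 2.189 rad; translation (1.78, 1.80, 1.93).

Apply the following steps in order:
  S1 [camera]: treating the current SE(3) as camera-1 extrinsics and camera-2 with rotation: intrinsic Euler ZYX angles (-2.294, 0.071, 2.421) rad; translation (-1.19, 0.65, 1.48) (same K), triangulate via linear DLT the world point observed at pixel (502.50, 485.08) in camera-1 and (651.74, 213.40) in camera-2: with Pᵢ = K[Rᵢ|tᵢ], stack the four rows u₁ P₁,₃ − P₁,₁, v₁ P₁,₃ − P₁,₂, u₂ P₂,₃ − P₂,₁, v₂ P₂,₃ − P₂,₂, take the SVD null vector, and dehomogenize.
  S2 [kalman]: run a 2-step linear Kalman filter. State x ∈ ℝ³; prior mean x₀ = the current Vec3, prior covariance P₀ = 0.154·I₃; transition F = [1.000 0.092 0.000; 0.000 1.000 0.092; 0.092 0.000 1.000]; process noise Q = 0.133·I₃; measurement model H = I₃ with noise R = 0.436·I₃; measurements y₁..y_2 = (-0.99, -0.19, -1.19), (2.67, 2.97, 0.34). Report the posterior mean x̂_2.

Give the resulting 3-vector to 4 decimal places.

result = (0.5734, 0.6244, -0.4995)

after S1 (triangulate): (-0.8448, -1.5401, -1.1963)
after S2 (kf_track): (0.5734, 0.6244, -0.4995)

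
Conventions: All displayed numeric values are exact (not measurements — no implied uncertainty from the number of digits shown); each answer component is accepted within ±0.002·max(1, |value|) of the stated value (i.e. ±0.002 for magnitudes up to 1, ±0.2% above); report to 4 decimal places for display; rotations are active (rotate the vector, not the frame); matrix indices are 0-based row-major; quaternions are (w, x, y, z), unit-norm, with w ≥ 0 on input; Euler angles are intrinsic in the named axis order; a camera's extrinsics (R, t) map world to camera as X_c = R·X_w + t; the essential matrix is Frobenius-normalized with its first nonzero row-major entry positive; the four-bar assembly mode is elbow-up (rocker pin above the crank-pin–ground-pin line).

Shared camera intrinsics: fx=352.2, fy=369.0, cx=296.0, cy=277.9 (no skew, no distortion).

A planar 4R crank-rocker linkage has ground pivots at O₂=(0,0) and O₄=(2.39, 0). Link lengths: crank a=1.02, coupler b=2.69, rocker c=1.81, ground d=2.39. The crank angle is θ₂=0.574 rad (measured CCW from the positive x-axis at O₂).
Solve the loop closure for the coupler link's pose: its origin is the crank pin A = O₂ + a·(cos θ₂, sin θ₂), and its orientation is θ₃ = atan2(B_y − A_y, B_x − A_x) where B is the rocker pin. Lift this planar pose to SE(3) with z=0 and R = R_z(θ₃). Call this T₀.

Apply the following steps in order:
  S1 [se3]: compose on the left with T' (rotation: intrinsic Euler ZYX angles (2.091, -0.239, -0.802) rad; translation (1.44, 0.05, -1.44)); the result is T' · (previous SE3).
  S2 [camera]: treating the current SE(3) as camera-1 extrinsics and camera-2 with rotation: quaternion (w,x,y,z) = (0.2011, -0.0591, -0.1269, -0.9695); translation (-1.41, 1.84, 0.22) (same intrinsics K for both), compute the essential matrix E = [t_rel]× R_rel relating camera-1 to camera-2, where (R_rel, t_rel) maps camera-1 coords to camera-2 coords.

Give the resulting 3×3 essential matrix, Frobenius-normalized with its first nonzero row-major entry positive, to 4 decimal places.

matrix = [0.5895 0.2693 0.0281; 0.0658 0.4363 -0.0569; 0.3765 -0.4760 0.1138]

source (fourbar_fk): coupler pose = R=[0.9326 -0.3610 0.0000; 0.3610 0.9326 0.0000; 0.0000 0.0000 1.0000], t=(0.8565, 0.5539, 0.0000)
after S1 (compose_se3): R=[-0.6987 -0.4672 -0.5419; 0.7148 -0.4889 -0.5001; -0.0313 -0.7367 0.6755], t=(0.6454, 0.6625, -1.6240)
after S2 (essential): [0.5895 0.2693 0.0281; 0.0658 0.4363 -0.0569; 0.3765 -0.4760 0.1138]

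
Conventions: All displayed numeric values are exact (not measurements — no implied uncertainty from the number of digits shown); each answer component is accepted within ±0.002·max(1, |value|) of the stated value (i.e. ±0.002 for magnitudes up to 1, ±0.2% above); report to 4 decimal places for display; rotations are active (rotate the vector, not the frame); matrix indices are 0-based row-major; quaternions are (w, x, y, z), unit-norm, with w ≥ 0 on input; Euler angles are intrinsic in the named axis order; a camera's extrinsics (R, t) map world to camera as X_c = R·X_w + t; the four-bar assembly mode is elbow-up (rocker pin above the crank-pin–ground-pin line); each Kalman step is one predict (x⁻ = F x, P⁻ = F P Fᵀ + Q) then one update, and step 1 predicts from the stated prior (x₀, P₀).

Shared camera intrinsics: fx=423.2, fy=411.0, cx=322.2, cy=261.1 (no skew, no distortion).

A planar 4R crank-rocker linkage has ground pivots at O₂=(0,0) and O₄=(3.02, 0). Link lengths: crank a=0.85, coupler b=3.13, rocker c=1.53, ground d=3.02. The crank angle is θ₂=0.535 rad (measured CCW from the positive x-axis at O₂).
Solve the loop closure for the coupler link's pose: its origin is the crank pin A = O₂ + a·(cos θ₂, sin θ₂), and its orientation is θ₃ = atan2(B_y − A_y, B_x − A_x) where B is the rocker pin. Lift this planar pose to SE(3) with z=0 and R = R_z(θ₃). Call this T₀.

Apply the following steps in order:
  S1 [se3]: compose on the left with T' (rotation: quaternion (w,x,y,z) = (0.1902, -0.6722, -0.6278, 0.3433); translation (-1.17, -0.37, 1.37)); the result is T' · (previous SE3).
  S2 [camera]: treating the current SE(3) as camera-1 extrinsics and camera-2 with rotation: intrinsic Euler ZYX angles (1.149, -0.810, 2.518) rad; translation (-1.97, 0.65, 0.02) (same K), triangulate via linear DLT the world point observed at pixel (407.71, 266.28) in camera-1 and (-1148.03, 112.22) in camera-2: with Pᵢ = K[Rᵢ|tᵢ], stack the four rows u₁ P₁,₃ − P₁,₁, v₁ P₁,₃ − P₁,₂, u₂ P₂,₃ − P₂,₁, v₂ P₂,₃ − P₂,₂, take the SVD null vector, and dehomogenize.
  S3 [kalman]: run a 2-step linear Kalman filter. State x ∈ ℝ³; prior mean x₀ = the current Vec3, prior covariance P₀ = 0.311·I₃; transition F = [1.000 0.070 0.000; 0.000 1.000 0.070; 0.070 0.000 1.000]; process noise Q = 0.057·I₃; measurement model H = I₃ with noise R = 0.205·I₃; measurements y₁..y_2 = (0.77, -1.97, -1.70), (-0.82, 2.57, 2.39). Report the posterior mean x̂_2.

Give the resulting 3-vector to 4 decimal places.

source (fourbar_fk): coupler pose = R=[0.9552 -0.2961 0.0000; 0.2961 0.9552 0.0000; 0.0000 0.0000 1.0000], t=(0.7312, 0.4334, 0.0000)
after S1 (compose_se3): R=[0.1883 0.6885 -0.7003; 0.8896 -0.4217 -0.1753; -0.4160 -0.5900 -0.6919], t=(-0.8784, 0.2822, 0.9095)
after S2 (triangulate): (-0.2206, 0.6219, -1.1059)
after S3 (kf_track): (-0.1109, 0.6655, 0.4133)

result = (-0.1109, 0.6655, 0.4133)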